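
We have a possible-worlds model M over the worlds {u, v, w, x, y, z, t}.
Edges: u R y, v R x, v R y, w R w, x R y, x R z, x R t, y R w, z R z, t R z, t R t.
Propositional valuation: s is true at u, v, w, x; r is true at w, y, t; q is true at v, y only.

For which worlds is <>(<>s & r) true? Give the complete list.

Let φ = <>(<>s & r). Evaluate φ at each world:
  u (successors {y}): φ is true.
  v (successors {x, y}): φ is true.
  w (successors {w}): φ is true.
  x (successors {y, z, t}): φ is true.
  y (successors {w}): φ is true.
  z (successors {z}): φ is false.
  t (successors {z, t}): φ is false.
For instance, at w:
  At w: <>(<>s & r) requires <>s & r at some successor in {w}.
    <>s & r holds at w, so <>(<>s & r) is true at w.
      At w: <>s is true, r is true, so <>s & r is true.
Satisfying worlds: {u, v, w, x, y}

u, v, w, x, y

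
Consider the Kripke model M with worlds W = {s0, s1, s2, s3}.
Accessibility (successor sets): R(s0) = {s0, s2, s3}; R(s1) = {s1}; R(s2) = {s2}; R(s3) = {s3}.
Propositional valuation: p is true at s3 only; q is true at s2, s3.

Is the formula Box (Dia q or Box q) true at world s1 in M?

No

At s1: Box (Dia q or Box q) requires Dia q or Box q at every successor {s1}.
  Dia q or Box q fails at s1, so Box (Dia q or Box q) is false at s1.
    At s1: Dia q is false, Box q is false, so Dia q or Box q is false.
      At s1: Dia q requires q at some successor in {s1}.
        At s1: q is false.
      So Dia q is false at s1.
      At s1: Box q requires q at every successor {s1}.
        q fails at s1, so Box q is false at s1.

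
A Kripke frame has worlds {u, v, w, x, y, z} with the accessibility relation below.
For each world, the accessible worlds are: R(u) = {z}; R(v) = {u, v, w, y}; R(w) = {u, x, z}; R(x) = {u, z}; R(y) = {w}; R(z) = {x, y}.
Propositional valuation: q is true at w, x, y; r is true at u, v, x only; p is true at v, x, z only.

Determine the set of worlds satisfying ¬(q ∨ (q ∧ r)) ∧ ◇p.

Let φ = ¬(q ∨ (q ∧ r)) ∧ ◇p. Evaluate φ at each world:
  u (successors {z}): φ is true.
  v (successors {u, v, w, y}): φ is true.
  w (successors {u, x, z}): φ is false.
  x (successors {u, z}): φ is false.
  y (successors {w}): φ is false.
  z (successors {x, y}): φ is true.
For instance, at v:
  At v: ¬(q ∨ (q ∧ r)) is true, ◇p is true, so ¬(q ∨ (q ∧ r)) ∧ ◇p is true.
    At v: ◇p requires p at some successor in {u, v, w, y}.
      p holds at v, so ◇p is true at v.
Satisfying worlds: {u, v, z}

u, v, z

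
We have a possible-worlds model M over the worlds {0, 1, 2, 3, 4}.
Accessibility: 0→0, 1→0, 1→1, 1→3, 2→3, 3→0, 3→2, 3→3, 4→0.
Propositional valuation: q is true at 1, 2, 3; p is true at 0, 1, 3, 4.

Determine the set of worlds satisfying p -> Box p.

Let φ = p -> Box p. Evaluate φ at each world:
  0 (successors {0}): φ is true.
  1 (successors {0, 1, 3}): φ is true.
  2 (successors {3}): φ is true.
  3 (successors {0, 2, 3}): φ is false.
  4 (successors {0}): φ is true.
For instance, at 0:
  At 0: p is true, Box p is true, so p -> Box p is true.
    At 0: Box p requires p at every successor {0}.
      At 0: p is true.
    So Box p is true at 0.
Satisfying worlds: {0, 1, 2, 4}

0, 1, 2, 4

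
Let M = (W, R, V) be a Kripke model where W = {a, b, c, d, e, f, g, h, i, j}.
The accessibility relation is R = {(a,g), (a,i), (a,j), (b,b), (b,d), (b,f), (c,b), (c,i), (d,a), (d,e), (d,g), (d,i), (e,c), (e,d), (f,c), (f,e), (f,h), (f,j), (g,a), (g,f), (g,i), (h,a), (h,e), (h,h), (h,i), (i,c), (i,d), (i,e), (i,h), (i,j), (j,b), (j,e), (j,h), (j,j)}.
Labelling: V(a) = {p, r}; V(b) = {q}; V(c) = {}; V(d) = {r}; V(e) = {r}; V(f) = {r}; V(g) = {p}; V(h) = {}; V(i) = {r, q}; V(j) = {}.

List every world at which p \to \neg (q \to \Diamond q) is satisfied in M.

Let φ = p \to \neg (q \to \Diamond q). Evaluate φ at each world:
  a (successors {g, i, j}): φ is false.
  b (successors {b, d, f}): φ is true.
  c (successors {b, i}): φ is true.
  d (successors {a, e, g, i}): φ is true.
  e (successors {c, d}): φ is true.
  f (successors {c, e, h, j}): φ is true.
  g (successors {a, f, i}): φ is false.
  h (successors {a, e, h, i}): φ is true.
  i (successors {c, d, e, h, j}): φ is true.
  j (successors {b, e, h, j}): φ is true.
For instance, at a:
  At a: p is true, \neg (q \to \Diamond q) is false, so p \to \neg (q \to \Diamond q) is false.
    At a: q \to \Diamond q is true, so \neg (q \to \Diamond q) is false.
      At a: q is false, \Diamond q is true, so q \to \Diamond q is true.
Satisfying worlds: {b, c, d, e, f, h, i, j}

b, c, d, e, f, h, i, j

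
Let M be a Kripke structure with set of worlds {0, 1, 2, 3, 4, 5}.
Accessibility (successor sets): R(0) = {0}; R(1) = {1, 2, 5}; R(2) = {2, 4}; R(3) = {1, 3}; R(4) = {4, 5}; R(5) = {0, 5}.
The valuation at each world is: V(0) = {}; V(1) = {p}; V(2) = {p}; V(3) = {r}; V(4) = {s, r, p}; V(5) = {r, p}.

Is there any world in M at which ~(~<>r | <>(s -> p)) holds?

No

Let φ = ~(~<>r | <>(s -> p)). Evaluate φ at each world:
  0 (successors {0}): φ is false.
  1 (successors {1, 2, 5}): φ is false.
  2 (successors {2, 4}): φ is false.
  3 (successors {1, 3}): φ is false.
  4 (successors {4, 5}): φ is false.
  5 (successors {0, 5}): φ is false.
For instance, at 2:
  At 2: ~<>r | <>(s -> p) is true, so ~(~<>r | <>(s -> p)) is false.
    At 2: ~<>r is false, <>(s -> p) is true, so ~<>r | <>(s -> p) is true.
      At 2: <>r is true, so ~<>r is false.
      At 2: <>(s -> p) requires s -> p at some successor in {2, 4}.
        s -> p holds at 2, so <>(s -> p) is true at 2.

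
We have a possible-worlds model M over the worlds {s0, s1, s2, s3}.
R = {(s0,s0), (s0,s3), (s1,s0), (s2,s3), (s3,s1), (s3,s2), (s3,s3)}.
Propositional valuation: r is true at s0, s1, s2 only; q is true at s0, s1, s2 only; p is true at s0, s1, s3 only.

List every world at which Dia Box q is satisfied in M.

Let φ = Dia Box q. Evaluate φ at each world:
  s0 (successors {s0, s3}): φ is false.
  s1 (successors {s0}): φ is false.
  s2 (successors {s3}): φ is false.
  s3 (successors {s1, s2, s3}): φ is true.
For instance, at s2:
  At s2: Dia Box q requires Box q at some successor in {s3}.
    At s3: Box q is false.
  So Dia Box q is false at s2.
Satisfying worlds: {s3}

s3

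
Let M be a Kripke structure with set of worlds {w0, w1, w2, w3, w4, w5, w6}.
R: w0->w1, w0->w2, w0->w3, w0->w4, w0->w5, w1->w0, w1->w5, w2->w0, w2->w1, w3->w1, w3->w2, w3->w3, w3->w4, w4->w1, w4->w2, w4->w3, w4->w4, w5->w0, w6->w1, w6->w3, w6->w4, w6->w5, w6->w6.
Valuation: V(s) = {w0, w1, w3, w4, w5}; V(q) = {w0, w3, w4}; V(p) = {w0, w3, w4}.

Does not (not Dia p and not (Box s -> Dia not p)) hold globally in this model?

Yes

Recall that Box ψ holds at a world iff ψ holds at every accessible world, and Dia ψ holds iff ψ holds at some accessible world.
Let φ = not (not Dia p and not (Box s -> Dia not p)). Evaluate φ at each world:
  w0 (successors {w1, w2, w3, w4, w5}): φ is true.
  w1 (successors {w0, w5}): φ is true.
  w2 (successors {w0, w1}): φ is true.
  w3 (successors {w1, w2, w3, w4}): φ is true.
  w4 (successors {w1, w2, w3, w4}): φ is true.
  w5 (successors {w0}): φ is true.
  w6 (successors {w1, w3, w4, w5, w6}): φ is true.
For instance, at w3:
  At w3: not Dia p and not (Box s -> Dia not p) is false, so not (not Dia p and not (Box s -> Dia not p)) is true.
    At w3: not Dia p is false, not (Box s -> Dia not p) is false, so not Dia p and not (Box s -> Dia not p) is false.
      At w3: Dia p is true, so not Dia p is false.
      At w3: Box s -> Dia not p is true, so not (Box s -> Dia not p) is false.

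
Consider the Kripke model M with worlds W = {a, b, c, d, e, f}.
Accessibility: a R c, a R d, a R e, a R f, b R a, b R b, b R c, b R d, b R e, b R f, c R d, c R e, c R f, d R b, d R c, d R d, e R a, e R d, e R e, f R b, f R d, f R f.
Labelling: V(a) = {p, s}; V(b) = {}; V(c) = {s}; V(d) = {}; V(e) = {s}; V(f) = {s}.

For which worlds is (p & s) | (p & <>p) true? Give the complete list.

a

Recall that <>ψ holds at a world iff ψ holds at some accessible world.
Let φ = (p & s) | (p & <>p). Evaluate φ at each world:
  a (successors {c, d, e, f}): φ is true.
  b (successors {a, b, c, d, e, f}): φ is false.
  c (successors {d, e, f}): φ is false.
  d (successors {b, c, d}): φ is false.
  e (successors {a, d, e}): φ is false.
  f (successors {b, d, f}): φ is false.
For instance, at c:
  At c: p & s is false, p & <>p is false, so (p & s) | (p & <>p) is false.
    At c: p is false, <>p is false, so p & <>p is false.
      At c: <>p requires p at some successor in {d, e, f}.
        At d: p is false.
        At e: p is false.
        At f: p is false.
      So <>p is false at c.
Satisfying worlds: {a}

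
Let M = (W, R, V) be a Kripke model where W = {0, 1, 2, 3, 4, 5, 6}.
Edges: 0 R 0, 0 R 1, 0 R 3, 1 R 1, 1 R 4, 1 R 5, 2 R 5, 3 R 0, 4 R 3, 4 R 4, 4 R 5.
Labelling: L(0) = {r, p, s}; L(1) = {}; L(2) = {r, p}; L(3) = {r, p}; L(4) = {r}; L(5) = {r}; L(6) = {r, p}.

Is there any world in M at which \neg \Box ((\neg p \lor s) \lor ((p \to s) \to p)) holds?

Recall that \Box ψ holds at a world iff ψ holds at every accessible world, and \Diamond ψ holds iff ψ holds at some accessible world.
Let φ = \neg \Box ((\neg p \lor s) \lor ((p \to s) \to p)). Evaluate φ at each world:
  0 (successors {0, 1, 3}): φ is false.
  1 (successors {1, 4, 5}): φ is false.
  2 (successors {5}): φ is false.
  3 (successors {0}): φ is false.
  4 (successors {3, 4, 5}): φ is false.
  5 (successors ∅): φ is false.
  6 (successors ∅): φ is false.
For instance, at 3:
  At 3: \Box ((\neg p \lor s) \lor ((p \to s) \to p)) is true, so \neg \Box ((\neg p \lor s) \lor ((p \to s) \to p)) is false.
    At 3: \Box ((\neg p \lor s) \lor ((p \to s) \to p)) requires (\neg p \lor s) \lor ((p \to s) \to p) at every successor {0}.
      At 0: (\neg p \lor s) \lor ((p \to s) \to p) is true.
    So \Box ((\neg p \lor s) \lor ((p \to s) \to p)) is true at 3.

No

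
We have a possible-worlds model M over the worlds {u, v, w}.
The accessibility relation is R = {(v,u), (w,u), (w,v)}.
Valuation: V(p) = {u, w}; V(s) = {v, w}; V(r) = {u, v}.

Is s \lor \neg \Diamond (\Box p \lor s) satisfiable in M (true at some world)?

Yes

Let φ = s \lor \neg \Diamond (\Box p \lor s). Evaluate φ at each world:
  u (successors ∅): φ is true.
  v (successors {u}): φ is true.
  w (successors {u, v}): φ is true.
Detail at u (witness):
  At u: s is false, \neg \Diamond (\Box p \lor s) is true, so s \lor \neg \Diamond (\Box p \lor s) is true.
    At u: \Diamond (\Box p \lor s) is false, so \neg \Diamond (\Box p \lor s) is true.
      At u: no accessible worlds, so \Diamond (\Box p \lor s) is false.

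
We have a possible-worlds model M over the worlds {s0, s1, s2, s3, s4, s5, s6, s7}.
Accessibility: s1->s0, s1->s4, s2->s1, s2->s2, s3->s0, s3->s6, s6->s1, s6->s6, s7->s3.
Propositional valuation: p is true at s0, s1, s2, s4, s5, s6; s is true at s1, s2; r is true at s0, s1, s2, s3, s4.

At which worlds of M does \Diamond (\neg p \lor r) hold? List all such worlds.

s1, s2, s3, s6, s7

Recall that \Diamond ψ holds at a world iff ψ holds at some accessible world.
Let φ = \Diamond (\neg p \lor r). Evaluate φ at each world:
  s0 (successors ∅): φ is false.
  s1 (successors {s0, s4}): φ is true.
  s2 (successors {s1, s2}): φ is true.
  s3 (successors {s0, s6}): φ is true.
  s4 (successors ∅): φ is false.
  s5 (successors ∅): φ is false.
  s6 (successors {s1, s6}): φ is true.
  s7 (successors {s3}): φ is true.
For instance, at s7:
  At s7: \Diamond (\neg p \lor r) requires \neg p \lor r at some successor in {s3}.
    \neg p \lor r holds at s3, so \Diamond (\neg p \lor r) is true at s7.
Satisfying worlds: {s1, s2, s3, s6, s7}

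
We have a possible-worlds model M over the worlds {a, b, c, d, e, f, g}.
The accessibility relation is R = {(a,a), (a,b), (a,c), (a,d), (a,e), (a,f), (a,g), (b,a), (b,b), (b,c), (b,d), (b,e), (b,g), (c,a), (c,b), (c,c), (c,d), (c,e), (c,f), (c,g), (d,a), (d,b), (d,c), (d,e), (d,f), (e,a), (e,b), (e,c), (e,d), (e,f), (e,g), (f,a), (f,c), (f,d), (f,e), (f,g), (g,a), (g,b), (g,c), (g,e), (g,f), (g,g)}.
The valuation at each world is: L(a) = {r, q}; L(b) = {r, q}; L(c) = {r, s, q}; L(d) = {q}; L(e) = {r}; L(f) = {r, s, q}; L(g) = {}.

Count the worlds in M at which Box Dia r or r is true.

7

Let φ = Box Dia r or r. Evaluate φ at each world:
  a (successors {a, b, c, d, e, f, g}): φ is true.
  b (successors {a, b, c, d, e, g}): φ is true.
  c (successors {a, b, c, d, e, f, g}): φ is true.
  d (successors {a, b, c, e, f}): φ is true.
  e (successors {a, b, c, d, f, g}): φ is true.
  f (successors {a, c, d, e, g}): φ is true.
  g (successors {a, b, c, e, f, g}): φ is true.
For instance, at d:
  At d: Box Dia r is true, r is false, so Box Dia r or r is true.
    At d: Box Dia r requires Dia r at every successor {a, b, c, e, f}.
      At a: Dia r is true.
      At b: Dia r is true.
      At c: Dia r is true.
      At e: Dia r is true.
      At f: Dia r is true.
    So Box Dia r is true at d.
Satisfying worlds: {a, b, c, d, e, f, g}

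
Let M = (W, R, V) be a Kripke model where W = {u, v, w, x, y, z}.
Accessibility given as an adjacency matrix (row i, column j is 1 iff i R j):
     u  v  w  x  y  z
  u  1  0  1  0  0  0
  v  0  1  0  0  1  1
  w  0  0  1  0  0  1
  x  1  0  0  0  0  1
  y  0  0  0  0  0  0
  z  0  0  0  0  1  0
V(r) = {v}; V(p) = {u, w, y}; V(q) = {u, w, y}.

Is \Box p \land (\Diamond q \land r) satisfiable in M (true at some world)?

No

Let φ = \Box p \land (\Diamond q \land r). Evaluate φ at each world:
  u (successors {u, w}): φ is false.
  v (successors {v, y, z}): φ is false.
  w (successors {w, z}): φ is false.
  x (successors {u, z}): φ is false.
  y (successors ∅): φ is false.
  z (successors {y}): φ is false.
For instance, at w:
  At w: \Box p is false, \Diamond q \land r is false, so \Box p \land (\Diamond q \land r) is false.
    At w: \Box p requires p at every successor {w, z}.
      p fails at z, so \Box p is false at w.
    At w: \Diamond q is true, r is false, so \Diamond q \land r is false.
      At w: \Diamond q requires q at some successor in {w, z}.
        q holds at w, so \Diamond q is true at w.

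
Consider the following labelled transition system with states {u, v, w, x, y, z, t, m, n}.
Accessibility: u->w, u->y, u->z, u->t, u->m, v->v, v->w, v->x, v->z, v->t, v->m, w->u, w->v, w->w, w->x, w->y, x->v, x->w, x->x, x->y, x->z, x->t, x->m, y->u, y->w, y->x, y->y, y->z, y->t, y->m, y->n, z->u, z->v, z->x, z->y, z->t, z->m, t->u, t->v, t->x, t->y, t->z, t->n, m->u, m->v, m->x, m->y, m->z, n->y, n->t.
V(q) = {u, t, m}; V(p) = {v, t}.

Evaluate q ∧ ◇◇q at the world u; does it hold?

Recall that ◇ψ holds at a world iff ψ holds at some accessible world.
At u: q is true, ◇◇q is true, so q ∧ ◇◇q is true.
  At u: ◇◇q requires ◇q at some successor in {w, y, z, t, m}.
    ◇q holds at w, so ◇◇q is true at u.
      At w: ◇q requires q at some successor in {u, v, w, x, y}.
        q holds at u, so ◇q is true at w.

Yes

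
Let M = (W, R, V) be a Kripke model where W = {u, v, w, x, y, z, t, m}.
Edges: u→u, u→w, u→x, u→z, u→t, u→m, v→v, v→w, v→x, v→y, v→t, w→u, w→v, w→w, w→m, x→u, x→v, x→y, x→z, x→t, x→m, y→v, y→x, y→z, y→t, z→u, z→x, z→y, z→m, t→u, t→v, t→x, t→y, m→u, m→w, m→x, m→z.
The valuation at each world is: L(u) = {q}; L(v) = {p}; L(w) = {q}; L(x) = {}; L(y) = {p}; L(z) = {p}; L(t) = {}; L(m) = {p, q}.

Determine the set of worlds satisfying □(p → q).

Let φ = □(p → q). Evaluate φ at each world:
  u (successors {u, w, x, z, t, m}): φ is false.
  v (successors {v, w, x, y, t}): φ is false.
  w (successors {u, v, w, m}): φ is false.
  x (successors {u, v, y, z, t, m}): φ is false.
  y (successors {v, x, z, t}): φ is false.
  z (successors {u, x, y, m}): φ is false.
  t (successors {u, v, x, y}): φ is false.
  m (successors {u, w, x, z}): φ is false.
For instance, at w:
  At w: □(p → q) requires p → q at every successor {u, v, w, m}.
    p → q fails at v, so □(p → q) is false at w.
Satisfying worlds: none.

none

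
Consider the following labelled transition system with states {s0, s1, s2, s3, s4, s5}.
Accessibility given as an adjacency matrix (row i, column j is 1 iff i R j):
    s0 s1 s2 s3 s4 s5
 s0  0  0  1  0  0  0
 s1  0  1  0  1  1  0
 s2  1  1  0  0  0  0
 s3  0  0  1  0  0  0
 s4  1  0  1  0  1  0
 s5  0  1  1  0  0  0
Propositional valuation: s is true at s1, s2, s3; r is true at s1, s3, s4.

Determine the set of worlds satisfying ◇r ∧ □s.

s5

Let φ = ◇r ∧ □s. Evaluate φ at each world:
  s0 (successors {s2}): φ is false.
  s1 (successors {s1, s3, s4}): φ is false.
  s2 (successors {s0, s1}): φ is false.
  s3 (successors {s2}): φ is false.
  s4 (successors {s0, s2, s4}): φ is false.
  s5 (successors {s1, s2}): φ is true.
For instance, at s5:
  At s5: ◇r is true, □s is true, so ◇r ∧ □s is true.
    At s5: ◇r requires r at some successor in {s1, s2}.
      r holds at s1, so ◇r is true at s5.
    At s5: □s requires s at every successor {s1, s2}.
      At s1: s is true.
      At s2: s is true.
    So □s is true at s5.
Satisfying worlds: {s5}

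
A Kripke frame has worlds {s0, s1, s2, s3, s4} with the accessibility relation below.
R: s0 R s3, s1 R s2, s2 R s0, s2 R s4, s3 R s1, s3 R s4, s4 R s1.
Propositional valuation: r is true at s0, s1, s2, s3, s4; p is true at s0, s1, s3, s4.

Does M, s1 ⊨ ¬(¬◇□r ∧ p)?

Yes

Recall that □ψ holds at a world iff ψ holds at every accessible world, and ◇ψ holds iff ψ holds at some accessible world.
At s1: ¬◇□r ∧ p is false, so ¬(¬◇□r ∧ p) is true.
  At s1: ¬◇□r is false, p is true, so ¬◇□r ∧ p is false.
    At s1: ◇□r is true, so ¬◇□r is false.
      At s1: ◇□r requires □r at some successor in {s2}.
        □r holds at s2, so ◇□r is true at s1.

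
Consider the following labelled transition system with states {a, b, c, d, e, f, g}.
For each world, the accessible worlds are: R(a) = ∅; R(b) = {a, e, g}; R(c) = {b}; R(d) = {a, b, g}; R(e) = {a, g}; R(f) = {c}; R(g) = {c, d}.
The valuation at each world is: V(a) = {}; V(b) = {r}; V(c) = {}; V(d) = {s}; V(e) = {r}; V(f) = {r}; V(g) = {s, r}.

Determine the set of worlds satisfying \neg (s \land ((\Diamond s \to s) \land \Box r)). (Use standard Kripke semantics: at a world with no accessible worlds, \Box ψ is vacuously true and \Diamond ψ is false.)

Recall that \Box ψ holds at a world iff ψ holds at every accessible world, and \Diamond ψ holds iff ψ holds at some accessible world.
Let φ = \neg (s \land ((\Diamond s \to s) \land \Box r)). Evaluate φ at each world:
  a (successors ∅): φ is true.
  b (successors {a, e, g}): φ is true.
  c (successors {b}): φ is true.
  d (successors {a, b, g}): φ is true.
  e (successors {a, g}): φ is true.
  f (successors {c}): φ is true.
  g (successors {c, d}): φ is true.
For instance, at e:
  At e: s \land ((\Diamond s \to s) \land \Box r) is false, so \neg (s \land ((\Diamond s \to s) \land \Box r)) is true.
    At e: s is false, (\Diamond s \to s) \land \Box r is false, so s \land ((\Diamond s \to s) \land \Box r) is false.
      At e: \Diamond s \to s is false, \Box r is false, so (\Diamond s \to s) \land \Box r is false.
Satisfying worlds: {a, b, c, d, e, f, g}

a, b, c, d, e, f, g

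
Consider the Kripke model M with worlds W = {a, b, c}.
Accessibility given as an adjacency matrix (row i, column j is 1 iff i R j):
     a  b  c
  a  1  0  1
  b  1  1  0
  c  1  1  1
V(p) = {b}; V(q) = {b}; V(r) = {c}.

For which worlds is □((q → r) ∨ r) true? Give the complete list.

Recall that □ψ holds at a world iff ψ holds at every accessible world, and ◇ψ holds iff ψ holds at some accessible world.
Let φ = □((q → r) ∨ r). Evaluate φ at each world:
  a (successors {a, c}): φ is true.
  b (successors {a, b}): φ is false.
  c (successors {a, b, c}): φ is false.
For instance, at c:
  At c: □((q → r) ∨ r) requires (q → r) ∨ r at every successor {a, b, c}.
    (q → r) ∨ r fails at b, so □((q → r) ∨ r) is false at c.
Satisfying worlds: {a}

a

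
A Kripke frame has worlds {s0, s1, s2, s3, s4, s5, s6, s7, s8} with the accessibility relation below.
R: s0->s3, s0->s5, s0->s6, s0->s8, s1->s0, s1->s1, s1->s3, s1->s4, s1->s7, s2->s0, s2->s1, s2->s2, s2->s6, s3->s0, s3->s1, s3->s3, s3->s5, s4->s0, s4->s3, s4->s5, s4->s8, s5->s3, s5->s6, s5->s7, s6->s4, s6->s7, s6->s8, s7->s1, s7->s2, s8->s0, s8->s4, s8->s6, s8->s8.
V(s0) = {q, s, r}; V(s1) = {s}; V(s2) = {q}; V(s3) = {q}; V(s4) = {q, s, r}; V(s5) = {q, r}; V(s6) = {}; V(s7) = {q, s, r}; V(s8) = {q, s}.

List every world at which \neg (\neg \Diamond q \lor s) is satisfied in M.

s2, s3, s5, s6

Recall that \Diamond ψ holds at a world iff ψ holds at some accessible world.
Let φ = \neg (\neg \Diamond q \lor s). Evaluate φ at each world:
  s0 (successors {s3, s5, s6, s8}): φ is false.
  s1 (successors {s0, s1, s3, s4, s7}): φ is false.
  s2 (successors {s0, s1, s2, s6}): φ is true.
  s3 (successors {s0, s1, s3, s5}): φ is true.
  s4 (successors {s0, s3, s5, s8}): φ is false.
  s5 (successors {s3, s6, s7}): φ is true.
  s6 (successors {s4, s7, s8}): φ is true.
  s7 (successors {s1, s2}): φ is false.
  s8 (successors {s0, s4, s6, s8}): φ is false.
For instance, at s6:
  At s6: \neg \Diamond q \lor s is false, so \neg (\neg \Diamond q \lor s) is true.
    At s6: \neg \Diamond q is false, s is false, so \neg \Diamond q \lor s is false.
      At s6: \Diamond q is true, so \neg \Diamond q is false.
Satisfying worlds: {s2, s3, s5, s6}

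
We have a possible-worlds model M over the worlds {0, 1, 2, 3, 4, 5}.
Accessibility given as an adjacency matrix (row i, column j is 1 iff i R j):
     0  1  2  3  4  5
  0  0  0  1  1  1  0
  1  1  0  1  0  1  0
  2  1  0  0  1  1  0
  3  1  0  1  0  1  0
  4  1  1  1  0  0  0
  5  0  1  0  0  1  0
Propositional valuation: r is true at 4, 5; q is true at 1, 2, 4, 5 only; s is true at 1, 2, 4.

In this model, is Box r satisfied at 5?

No

At 5: Box r requires r at every successor {1, 4}.
  r fails at 1, so Box r is false at 5.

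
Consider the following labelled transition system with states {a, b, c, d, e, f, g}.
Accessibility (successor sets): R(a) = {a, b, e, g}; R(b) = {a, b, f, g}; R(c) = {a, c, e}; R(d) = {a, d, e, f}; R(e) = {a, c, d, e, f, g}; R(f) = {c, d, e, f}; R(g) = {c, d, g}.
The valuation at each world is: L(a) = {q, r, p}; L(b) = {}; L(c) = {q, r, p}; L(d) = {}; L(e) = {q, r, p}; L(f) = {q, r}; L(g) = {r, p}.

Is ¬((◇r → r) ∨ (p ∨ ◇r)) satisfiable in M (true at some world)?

Let φ = ¬((◇r → r) ∨ (p ∨ ◇r)). Evaluate φ at each world:
  a (successors {a, b, e, g}): φ is false.
  b (successors {a, b, f, g}): φ is false.
  c (successors {a, c, e}): φ is false.
  d (successors {a, d, e, f}): φ is false.
  e (successors {a, c, d, e, f, g}): φ is false.
  f (successors {c, d, e, f}): φ is false.
  g (successors {c, d, g}): φ is false.
For instance, at b:
  At b: (◇r → r) ∨ (p ∨ ◇r) is true, so ¬((◇r → r) ∨ (p ∨ ◇r)) is false.
    At b: ◇r → r is false, p ∨ ◇r is true, so (◇r → r) ∨ (p ∨ ◇r) is true.
      At b: ◇r is true, r is false, so ◇r → r is false.
      At b: p is false, ◇r is true, so p ∨ ◇r is true.

No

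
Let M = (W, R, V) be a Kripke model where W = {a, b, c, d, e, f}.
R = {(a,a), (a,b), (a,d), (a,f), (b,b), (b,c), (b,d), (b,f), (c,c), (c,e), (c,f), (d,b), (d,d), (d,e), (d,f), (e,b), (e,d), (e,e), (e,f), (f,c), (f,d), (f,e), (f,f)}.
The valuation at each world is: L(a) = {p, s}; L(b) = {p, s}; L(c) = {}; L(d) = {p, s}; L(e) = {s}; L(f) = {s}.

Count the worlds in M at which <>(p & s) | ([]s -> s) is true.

Recall that []ψ holds at a world iff ψ holds at every accessible world, and <>ψ holds iff ψ holds at some accessible world.
Let φ = <>(p & s) | ([]s -> s). Evaluate φ at each world:
  a (successors {a, b, d, f}): φ is true.
  b (successors {b, c, d, f}): φ is true.
  c (successors {c, e, f}): φ is true.
  d (successors {b, d, e, f}): φ is true.
  e (successors {b, d, e, f}): φ is true.
  f (successors {c, d, e, f}): φ is true.
For instance, at f:
  At f: <>(p & s) is true, []s -> s is true, so <>(p & s) | ([]s -> s) is true.
    At f: <>(p & s) requires p & s at some successor in {c, d, e, f}.
      p & s holds at d, so <>(p & s) is true at f.
    At f: []s is false, s is true, so []s -> s is true.
      At f: []s requires s at every successor {c, d, e, f}.
        s fails at c, so []s is false at f.
Satisfying worlds: {a, b, c, d, e, f}

6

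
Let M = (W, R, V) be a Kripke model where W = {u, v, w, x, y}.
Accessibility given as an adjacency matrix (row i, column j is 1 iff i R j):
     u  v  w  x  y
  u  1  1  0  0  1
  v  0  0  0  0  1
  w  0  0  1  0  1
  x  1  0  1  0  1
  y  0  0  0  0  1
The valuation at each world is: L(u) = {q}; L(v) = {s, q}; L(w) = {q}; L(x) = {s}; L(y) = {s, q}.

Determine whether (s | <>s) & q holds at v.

Yes

At v: s | <>s is true, q is true, so (s | <>s) & q is true.
  At v: s is true, <>s is true, so s | <>s is true.
    At v: <>s requires s at some successor in {y}.
      s holds at y, so <>s is true at v.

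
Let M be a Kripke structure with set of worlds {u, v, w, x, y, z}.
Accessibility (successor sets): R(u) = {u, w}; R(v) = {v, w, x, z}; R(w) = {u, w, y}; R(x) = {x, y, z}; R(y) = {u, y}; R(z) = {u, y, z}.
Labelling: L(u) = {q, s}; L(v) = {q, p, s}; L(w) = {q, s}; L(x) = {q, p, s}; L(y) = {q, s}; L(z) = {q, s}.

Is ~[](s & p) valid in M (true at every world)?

Yes

Let φ = ~[](s & p). Evaluate φ at each world:
  u (successors {u, w}): φ is true.
  v (successors {v, w, x, z}): φ is true.
  w (successors {u, w, y}): φ is true.
  x (successors {x, y, z}): φ is true.
  y (successors {u, y}): φ is true.
  z (successors {u, y, z}): φ is true.
For instance, at z:
  At z: [](s & p) is false, so ~[](s & p) is true.
    At z: [](s & p) requires s & p at every successor {u, y, z}.
      s & p fails at u, so [](s & p) is false at z.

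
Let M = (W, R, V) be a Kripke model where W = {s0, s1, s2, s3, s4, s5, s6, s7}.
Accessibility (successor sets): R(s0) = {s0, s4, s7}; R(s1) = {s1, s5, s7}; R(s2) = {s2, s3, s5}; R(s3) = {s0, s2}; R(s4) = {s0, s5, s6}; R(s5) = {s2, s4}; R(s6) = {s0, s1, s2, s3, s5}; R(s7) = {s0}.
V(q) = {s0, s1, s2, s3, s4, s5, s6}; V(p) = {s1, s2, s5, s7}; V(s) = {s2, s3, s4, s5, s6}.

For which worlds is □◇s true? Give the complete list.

Let φ = □◇s. Evaluate φ at each world:
  s0 (successors {s0, s4, s7}): φ is false.
  s1 (successors {s1, s5, s7}): φ is false.
  s2 (successors {s2, s3, s5}): φ is true.
  s3 (successors {s0, s2}): φ is true.
  s4 (successors {s0, s5, s6}): φ is true.
  s5 (successors {s2, s4}): φ is true.
  s6 (successors {s0, s1, s2, s3, s5}): φ is true.
  s7 (successors {s0}): φ is true.
For instance, at s1:
  At s1: □◇s requires ◇s at every successor {s1, s5, s7}.
    ◇s fails at s7, so □◇s is false at s1.
      At s7: ◇s requires s at some successor in {s0}.
        At s0: s is false.
      So ◇s is false at s7.
Satisfying worlds: {s2, s3, s4, s5, s6, s7}

s2, s3, s4, s5, s6, s7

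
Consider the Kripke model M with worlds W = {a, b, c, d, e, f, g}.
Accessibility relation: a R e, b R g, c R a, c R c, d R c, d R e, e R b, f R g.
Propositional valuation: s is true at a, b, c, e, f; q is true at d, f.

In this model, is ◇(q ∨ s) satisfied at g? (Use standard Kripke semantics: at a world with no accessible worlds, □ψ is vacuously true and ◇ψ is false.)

No

Recall that ◇ψ holds at a world iff ψ holds at some accessible world.
At g: no accessible worlds, so ◇(q ∨ s) is false.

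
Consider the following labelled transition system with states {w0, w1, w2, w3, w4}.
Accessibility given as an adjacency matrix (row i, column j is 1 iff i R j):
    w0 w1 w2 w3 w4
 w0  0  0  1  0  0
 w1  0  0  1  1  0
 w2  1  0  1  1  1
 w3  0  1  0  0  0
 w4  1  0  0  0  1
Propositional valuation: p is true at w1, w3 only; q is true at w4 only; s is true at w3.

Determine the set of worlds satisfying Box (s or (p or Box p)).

w3

Recall that Box ψ holds at a world iff ψ holds at every accessible world, and Dia ψ holds iff ψ holds at some accessible world.
Let φ = Box (s or (p or Box p)). Evaluate φ at each world:
  w0 (successors {w2}): φ is false.
  w1 (successors {w2, w3}): φ is false.
  w2 (successors {w0, w2, w3, w4}): φ is false.
  w3 (successors {w1}): φ is true.
  w4 (successors {w0, w4}): φ is false.
For instance, at w3:
  At w3: Box (s or (p or Box p)) requires s or (p or Box p) at every successor {w1}.
      At w1: s is false, p or Box p is true, so s or (p or Box p) is true.
  So Box (s or (p or Box p)) is true at w3.
Satisfying worlds: {w3}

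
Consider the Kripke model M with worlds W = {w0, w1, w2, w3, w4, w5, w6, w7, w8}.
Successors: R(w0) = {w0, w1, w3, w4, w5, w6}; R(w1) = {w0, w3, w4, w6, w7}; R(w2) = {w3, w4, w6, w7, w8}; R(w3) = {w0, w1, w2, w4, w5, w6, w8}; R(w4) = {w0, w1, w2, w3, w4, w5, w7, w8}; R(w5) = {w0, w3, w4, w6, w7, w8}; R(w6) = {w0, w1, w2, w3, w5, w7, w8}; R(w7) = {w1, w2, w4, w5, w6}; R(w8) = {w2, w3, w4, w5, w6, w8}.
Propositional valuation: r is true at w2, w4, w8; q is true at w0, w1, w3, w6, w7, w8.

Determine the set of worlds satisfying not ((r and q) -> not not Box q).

w8

Recall that Box ψ holds at a world iff ψ holds at every accessible world, and Dia ψ holds iff ψ holds at some accessible world.
Let φ = not ((r and q) -> not not Box q). Evaluate φ at each world:
  w0 (successors {w0, w1, w3, w4, w5, w6}): φ is false.
  w1 (successors {w0, w3, w4, w6, w7}): φ is false.
  w2 (successors {w3, w4, w6, w7, w8}): φ is false.
  w3 (successors {w0, w1, w2, w4, w5, w6, w8}): φ is false.
  w4 (successors {w0, w1, w2, w3, w4, w5, w7, w8}): φ is false.
  w5 (successors {w0, w3, w4, w6, w7, w8}): φ is false.
  w6 (successors {w0, w1, w2, w3, w5, w7, w8}): φ is false.
  w7 (successors {w1, w2, w4, w5, w6}): φ is false.
  w8 (successors {w2, w3, w4, w5, w6, w8}): φ is true.
For instance, at w7:
  At w7: (r and q) -> not not Box q is true, so not ((r and q) -> not not Box q) is false.
    At w7: r and q is false, not not Box q is false, so (r and q) -> not not Box q is true.
      At w7: not Box q is true, so not not Box q is false.
Satisfying worlds: {w8}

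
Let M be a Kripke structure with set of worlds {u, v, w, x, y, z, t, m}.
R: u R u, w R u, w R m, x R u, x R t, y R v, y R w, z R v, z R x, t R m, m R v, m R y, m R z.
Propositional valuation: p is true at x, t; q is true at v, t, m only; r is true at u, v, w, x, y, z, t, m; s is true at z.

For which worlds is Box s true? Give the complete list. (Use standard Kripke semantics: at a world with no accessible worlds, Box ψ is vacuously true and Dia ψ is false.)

Let φ = Box s. Evaluate φ at each world:
  u (successors {u}): φ is false.
  v (successors ∅): φ is true.
  w (successors {u, m}): φ is false.
  x (successors {u, t}): φ is false.
  y (successors {v, w}): φ is false.
  z (successors {v, x}): φ is false.
  t (successors {m}): φ is false.
  m (successors {v, y, z}): φ is false.
For instance, at x:
  At x: Box s requires s at every successor {u, t}.
    s fails at u, so Box s is false at x.
Satisfying worlds: {v}

v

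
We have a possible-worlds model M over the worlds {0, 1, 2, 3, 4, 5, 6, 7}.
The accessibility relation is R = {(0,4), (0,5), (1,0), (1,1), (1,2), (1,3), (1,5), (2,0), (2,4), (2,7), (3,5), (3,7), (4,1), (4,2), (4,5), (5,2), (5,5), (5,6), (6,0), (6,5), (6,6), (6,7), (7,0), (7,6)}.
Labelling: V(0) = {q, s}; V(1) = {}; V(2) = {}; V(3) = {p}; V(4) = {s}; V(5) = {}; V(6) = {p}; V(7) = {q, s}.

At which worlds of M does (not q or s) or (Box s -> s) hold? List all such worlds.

0, 1, 2, 3, 4, 5, 6, 7

Recall that Box ψ holds at a world iff ψ holds at every accessible world, and Dia ψ holds iff ψ holds at some accessible world.
Let φ = (not q or s) or (Box s -> s). Evaluate φ at each world:
  0 (successors {4, 5}): φ is true.
  1 (successors {0, 1, 2, 3, 5}): φ is true.
  2 (successors {0, 4, 7}): φ is true.
  3 (successors {5, 7}): φ is true.
  4 (successors {1, 2, 5}): φ is true.
  5 (successors {2, 5, 6}): φ is true.
  6 (successors {0, 5, 6, 7}): φ is true.
  7 (successors {0, 6}): φ is true.
For instance, at 3:
  At 3: not q or s is true, Box s -> s is true, so (not q or s) or (Box s -> s) is true.
    At 3: Box s is false, s is false, so Box s -> s is true.
      At 3: Box s requires s at every successor {5, 7}.
        s fails at 5, so Box s is false at 3.
Satisfying worlds: {0, 1, 2, 3, 4, 5, 6, 7}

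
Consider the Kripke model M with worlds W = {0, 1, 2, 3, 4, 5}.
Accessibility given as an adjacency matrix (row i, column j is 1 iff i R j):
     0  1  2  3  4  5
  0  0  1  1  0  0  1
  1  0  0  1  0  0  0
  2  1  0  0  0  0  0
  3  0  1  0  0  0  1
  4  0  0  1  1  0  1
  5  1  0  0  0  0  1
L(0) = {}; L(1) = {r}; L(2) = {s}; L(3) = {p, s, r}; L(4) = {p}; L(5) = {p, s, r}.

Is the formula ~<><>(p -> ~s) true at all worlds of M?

No

Let φ = ~<><>(p -> ~s). Evaluate φ at each world:
  0 (successors {1, 2, 5}): φ is false.
  1 (successors {2}): φ is false.
  2 (successors {0}): φ is false.
  3 (successors {1, 5}): φ is false.
  4 (successors {2, 3, 5}): φ is false.
  5 (successors {0, 5}): φ is false.
Detail at 0 (counterexample):
  At 0: <><>(p -> ~s) is true, so ~<><>(p -> ~s) is false.
    At 0: <><>(p -> ~s) requires <>(p -> ~s) at some successor in {1, 2, 5}.
      <>(p -> ~s) holds at 1, so <><>(p -> ~s) is true at 0.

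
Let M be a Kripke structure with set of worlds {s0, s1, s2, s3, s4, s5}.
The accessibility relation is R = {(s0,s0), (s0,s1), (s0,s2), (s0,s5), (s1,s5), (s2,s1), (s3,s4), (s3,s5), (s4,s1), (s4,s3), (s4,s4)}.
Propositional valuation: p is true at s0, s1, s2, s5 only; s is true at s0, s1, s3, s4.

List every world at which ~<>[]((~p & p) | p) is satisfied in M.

s5

Let φ = ~<>[]((~p & p) | p). Evaluate φ at each world:
  s0 (successors {s0, s1, s2, s5}): φ is false.
  s1 (successors {s5}): φ is false.
  s2 (successors {s1}): φ is false.
  s3 (successors {s4, s5}): φ is false.
  s4 (successors {s1, s3, s4}): φ is false.
  s5 (successors ∅): φ is true.
For instance, at s3:
  At s3: <>[]((~p & p) | p) is true, so ~<>[]((~p & p) | p) is false.
    At s3: <>[]((~p & p) | p) requires []((~p & p) | p) at some successor in {s4, s5}.
      []((~p & p) | p) holds at s5, so <>[]((~p & p) | p) is true at s3.
Satisfying worlds: {s5}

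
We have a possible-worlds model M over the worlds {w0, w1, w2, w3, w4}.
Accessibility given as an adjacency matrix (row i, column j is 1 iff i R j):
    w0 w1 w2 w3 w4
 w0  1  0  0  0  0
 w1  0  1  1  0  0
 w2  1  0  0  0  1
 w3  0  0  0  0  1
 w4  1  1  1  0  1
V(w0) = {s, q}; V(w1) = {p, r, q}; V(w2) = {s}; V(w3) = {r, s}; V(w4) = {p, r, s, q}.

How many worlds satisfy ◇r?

4

Let φ = ◇r. Evaluate φ at each world:
  w0 (successors {w0}): φ is false.
  w1 (successors {w1, w2}): φ is true.
  w2 (successors {w0, w4}): φ is true.
  w3 (successors {w4}): φ is true.
  w4 (successors {w0, w1, w2, w4}): φ is true.
For instance, at w2:
  At w2: ◇r requires r at some successor in {w0, w4}.
    r holds at w4, so ◇r is true at w2.
Satisfying worlds: {w1, w2, w3, w4}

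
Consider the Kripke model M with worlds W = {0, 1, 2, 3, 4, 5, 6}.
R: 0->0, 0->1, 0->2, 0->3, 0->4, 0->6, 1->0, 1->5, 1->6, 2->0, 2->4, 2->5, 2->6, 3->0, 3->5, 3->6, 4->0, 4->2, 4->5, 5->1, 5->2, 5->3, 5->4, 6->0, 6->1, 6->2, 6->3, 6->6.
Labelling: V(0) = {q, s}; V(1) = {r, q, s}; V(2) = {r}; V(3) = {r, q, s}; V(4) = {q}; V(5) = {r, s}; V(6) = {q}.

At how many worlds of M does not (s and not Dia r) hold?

7

Let φ = not (s and not Dia r). Evaluate φ at each world:
  0 (successors {0, 1, 2, 3, 4, 6}): φ is true.
  1 (successors {0, 5, 6}): φ is true.
  2 (successors {0, 4, 5, 6}): φ is true.
  3 (successors {0, 5, 6}): φ is true.
  4 (successors {0, 2, 5}): φ is true.
  5 (successors {1, 2, 3, 4}): φ is true.
  6 (successors {0, 1, 2, 3, 6}): φ is true.
For instance, at 4:
  At 4: s and not Dia r is false, so not (s and not Dia r) is true.
    At 4: s is false, not Dia r is false, so s and not Dia r is false.
      At 4: Dia r is true, so not Dia r is false.
Satisfying worlds: {0, 1, 2, 3, 4, 5, 6}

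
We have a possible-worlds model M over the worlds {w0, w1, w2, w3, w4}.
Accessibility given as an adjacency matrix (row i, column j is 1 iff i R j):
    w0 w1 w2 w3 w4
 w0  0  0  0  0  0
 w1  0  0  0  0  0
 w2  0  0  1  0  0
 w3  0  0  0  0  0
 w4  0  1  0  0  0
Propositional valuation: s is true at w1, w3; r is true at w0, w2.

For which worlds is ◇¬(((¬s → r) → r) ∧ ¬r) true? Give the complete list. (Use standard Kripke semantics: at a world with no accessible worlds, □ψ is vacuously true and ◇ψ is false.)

w2, w4

Let φ = ◇¬(((¬s → r) → r) ∧ ¬r). Evaluate φ at each world:
  w0 (successors ∅): φ is false.
  w1 (successors ∅): φ is false.
  w2 (successors {w2}): φ is true.
  w3 (successors ∅): φ is false.
  w4 (successors {w1}): φ is true.
For instance, at w2:
  At w2: ◇¬(((¬s → r) → r) ∧ ¬r) requires ¬(((¬s → r) → r) ∧ ¬r) at some successor in {w2}.
    ¬(((¬s → r) → r) ∧ ¬r) holds at w2, so ◇¬(((¬s → r) → r) ∧ ¬r) is true at w2.
Satisfying worlds: {w2, w4}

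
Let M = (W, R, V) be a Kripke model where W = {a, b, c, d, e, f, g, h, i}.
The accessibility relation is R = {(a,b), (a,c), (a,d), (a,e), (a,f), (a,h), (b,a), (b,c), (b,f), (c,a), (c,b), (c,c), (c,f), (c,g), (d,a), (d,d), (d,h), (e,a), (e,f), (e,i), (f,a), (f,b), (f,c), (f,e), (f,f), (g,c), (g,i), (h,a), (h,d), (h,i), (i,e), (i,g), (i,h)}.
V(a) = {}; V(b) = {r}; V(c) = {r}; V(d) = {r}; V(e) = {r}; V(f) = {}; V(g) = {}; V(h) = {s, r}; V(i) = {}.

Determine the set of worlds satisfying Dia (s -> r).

Let φ = Dia (s -> r). Evaluate φ at each world:
  a (successors {b, c, d, e, f, h}): φ is true.
  b (successors {a, c, f}): φ is true.
  c (successors {a, b, c, f, g}): φ is true.
  d (successors {a, d, h}): φ is true.
  e (successors {a, f, i}): φ is true.
  f (successors {a, b, c, e, f}): φ is true.
  g (successors {c, i}): φ is true.
  h (successors {a, d, i}): φ is true.
  i (successors {e, g, h}): φ is true.
For instance, at g:
  At g: Dia (s -> r) requires s -> r at some successor in {c, i}.
    s -> r holds at c, so Dia (s -> r) is true at g.
Satisfying worlds: {a, b, c, d, e, f, g, h, i}

a, b, c, d, e, f, g, h, i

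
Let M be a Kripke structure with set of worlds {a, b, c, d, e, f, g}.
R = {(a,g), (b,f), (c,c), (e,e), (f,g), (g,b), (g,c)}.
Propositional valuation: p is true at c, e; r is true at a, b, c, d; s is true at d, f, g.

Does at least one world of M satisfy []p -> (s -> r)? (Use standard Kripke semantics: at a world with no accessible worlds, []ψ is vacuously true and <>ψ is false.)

Yes

Recall that []ψ holds at a world iff ψ holds at every accessible world, and <>ψ holds iff ψ holds at some accessible world.
Let φ = []p -> (s -> r). Evaluate φ at each world:
  a (successors {g}): φ is true.
  b (successors {f}): φ is true.
  c (successors {c}): φ is true.
  d (successors ∅): φ is true.
  e (successors {e}): φ is true.
  f (successors {g}): φ is true.
  g (successors {b, c}): φ is true.
Detail at a (witness):
  At a: []p is false, s -> r is true, so []p -> (s -> r) is true.
    At a: []p requires p at every successor {g}.
      p fails at g, so []p is false at a.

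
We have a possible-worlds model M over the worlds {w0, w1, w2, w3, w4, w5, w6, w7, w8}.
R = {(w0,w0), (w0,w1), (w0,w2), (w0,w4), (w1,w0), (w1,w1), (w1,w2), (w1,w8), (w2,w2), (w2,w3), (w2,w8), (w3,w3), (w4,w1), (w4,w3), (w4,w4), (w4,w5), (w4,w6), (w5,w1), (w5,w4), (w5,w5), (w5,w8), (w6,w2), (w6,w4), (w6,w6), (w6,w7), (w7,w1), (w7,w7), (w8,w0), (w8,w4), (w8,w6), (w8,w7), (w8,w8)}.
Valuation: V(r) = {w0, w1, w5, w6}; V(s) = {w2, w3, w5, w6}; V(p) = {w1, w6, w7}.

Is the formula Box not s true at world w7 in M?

Yes

At w7: Box not s requires not s at every successor {w1, w7}.
  At w1: not s is true.
  At w7: not s is true.
So Box not s is true at w7.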